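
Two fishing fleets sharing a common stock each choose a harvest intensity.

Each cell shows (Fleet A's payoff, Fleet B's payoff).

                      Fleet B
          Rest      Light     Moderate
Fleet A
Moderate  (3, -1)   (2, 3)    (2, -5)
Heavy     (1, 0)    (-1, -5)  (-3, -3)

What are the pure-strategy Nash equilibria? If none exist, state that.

For each strategy profile, look for a profitable unilateral deviation.
(Moderate, Rest): Fleet B can switch to Light (-1 → 3). Not NE.
(Moderate, Light): Fleet A gets 2, best alternative -1; Fleet B gets 3, best alternative -1. No profitable deviation — NE.
(Moderate, Moderate): Fleet B can switch to Rest (-5 → -1). Not NE.
(Heavy, Rest): Fleet A can switch to Moderate (1 → 3). Not NE.
(Heavy, Light): Fleet A can switch to Moderate (-1 → 2). Not NE.
(Heavy, Moderate): Fleet A can switch to Moderate (-3 → 2). Not NE.

The unique pure-strategy Nash equilibrium is (Moderate, Light).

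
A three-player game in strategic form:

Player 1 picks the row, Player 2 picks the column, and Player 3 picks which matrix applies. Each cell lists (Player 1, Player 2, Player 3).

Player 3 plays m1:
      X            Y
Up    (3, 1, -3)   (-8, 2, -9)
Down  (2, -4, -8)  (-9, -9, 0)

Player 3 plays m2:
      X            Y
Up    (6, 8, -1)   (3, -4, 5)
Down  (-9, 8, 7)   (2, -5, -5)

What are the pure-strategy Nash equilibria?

The unique pure-strategy Nash equilibrium is (Up, X, m2).

Player 1 against (X, m1): payoffs 3, 2 → best response Up.
Player 1 against (X, m2): payoffs 6, -9 → best response Up.
Player 1 against (Y, m1): payoffs -8, -9 → best response Up.
Player 1 against (Y, m2): payoffs 3, 2 → best response Up.
Player 2 against (Up, m1): payoffs 1, 2 → best response Y.
Player 2 against (Up, m2): payoffs 8, -4 → best response X.
Player 2 against (Down, m1): payoffs -4, -9 → best response X.
Player 2 against (Down, m2): payoffs 8, -5 → best response X.
Player 3 against (Up, X): payoffs -3, -1 → best response m2.
Player 3 against (Up, Y): payoffs -9, 5 → best response m2.
Player 3 against (Down, X): payoffs -8, 7 → best response m2.
Player 3 against (Down, Y): payoffs 0, -5 → best response m1.
Mutual best responses: (Up, X, m2).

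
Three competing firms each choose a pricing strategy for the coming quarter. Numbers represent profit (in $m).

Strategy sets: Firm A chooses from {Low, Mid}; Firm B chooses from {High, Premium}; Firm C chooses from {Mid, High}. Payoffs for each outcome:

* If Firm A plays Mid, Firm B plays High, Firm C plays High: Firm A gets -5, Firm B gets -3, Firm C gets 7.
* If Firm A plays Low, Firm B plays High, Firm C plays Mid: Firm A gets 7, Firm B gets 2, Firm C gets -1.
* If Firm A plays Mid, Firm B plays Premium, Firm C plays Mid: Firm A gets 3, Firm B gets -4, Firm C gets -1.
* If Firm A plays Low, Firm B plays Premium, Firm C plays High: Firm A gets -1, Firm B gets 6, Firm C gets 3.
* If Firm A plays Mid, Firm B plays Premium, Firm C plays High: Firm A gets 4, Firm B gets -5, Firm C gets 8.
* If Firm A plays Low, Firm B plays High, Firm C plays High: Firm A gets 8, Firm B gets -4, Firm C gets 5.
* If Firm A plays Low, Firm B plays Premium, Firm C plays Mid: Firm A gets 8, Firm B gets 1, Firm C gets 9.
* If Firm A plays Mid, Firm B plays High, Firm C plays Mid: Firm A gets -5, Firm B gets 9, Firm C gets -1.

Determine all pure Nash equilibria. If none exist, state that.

(Low, High, Mid): Firm C can switch to High (-1 → 5). Not NE.
(Low, High, High): Firm B can switch to Premium (-4 → 6). Not NE.
(Low, Premium, Mid): Firm B can switch to High (1 → 2). Not NE.
(Low, Premium, High): Firm A can switch to Mid (-1 → 4). Not NE.
(Mid, High, Mid): Firm A can switch to Low (-5 → 7). Not NE.
(Mid, High, High): Firm A can switch to Low (-5 → 8). Not NE.
(Mid, Premium, Mid): Firm A can switch to Low (3 → 8). Not NE.
(Mid, Premium, High): Firm B can switch to High (-5 → -3). Not NE.

There is no pure-strategy Nash equilibrium.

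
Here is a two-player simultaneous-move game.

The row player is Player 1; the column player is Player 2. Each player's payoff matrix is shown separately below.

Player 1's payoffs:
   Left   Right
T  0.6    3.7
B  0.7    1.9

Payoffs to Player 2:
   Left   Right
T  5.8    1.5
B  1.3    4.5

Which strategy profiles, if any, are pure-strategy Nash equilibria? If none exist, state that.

none

(T, Left): Player 1 can switch to B (0.6 → 0.7). Not NE.
(T, Right): Player 2 can switch to Left (1.5 → 5.8). Not NE.
(B, Left): Player 2 can switch to Right (1.3 → 4.5). Not NE.
(B, Right): Player 1 can switch to T (1.9 → 3.7). Not NE.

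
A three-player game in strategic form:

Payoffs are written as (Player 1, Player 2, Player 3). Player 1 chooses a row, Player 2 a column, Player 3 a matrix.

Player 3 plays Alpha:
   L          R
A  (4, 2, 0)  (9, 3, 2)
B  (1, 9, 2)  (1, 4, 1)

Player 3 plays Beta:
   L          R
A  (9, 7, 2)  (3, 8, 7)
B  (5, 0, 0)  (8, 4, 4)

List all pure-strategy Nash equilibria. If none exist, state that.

The unique pure-strategy Nash equilibrium is (B, R, Beta).

For each strategy profile, look for a profitable unilateral deviation.
(A, L, Alpha): Player 2 can switch to R (2 → 3). Not NE.
(A, L, Beta): Player 2 can switch to R (7 → 8). Not NE.
(A, R, Alpha): Player 3 can switch to Beta (2 → 7). Not NE.
(A, R, Beta): Player 1 can switch to B (3 → 8). Not NE.
(B, L, Alpha): Player 1 can switch to A (1 → 4). Not NE.
(B, L, Beta): Player 1 can switch to A (5 → 9). Not NE.
(B, R, Alpha): Player 1 can switch to A (1 → 9). Not NE.
(B, R, Beta): Player 1 gets 8, best alternative 3; Player 2 gets 4, best alternative 0; Player 3 gets 4, best alternative 1. No profitable deviation — NE.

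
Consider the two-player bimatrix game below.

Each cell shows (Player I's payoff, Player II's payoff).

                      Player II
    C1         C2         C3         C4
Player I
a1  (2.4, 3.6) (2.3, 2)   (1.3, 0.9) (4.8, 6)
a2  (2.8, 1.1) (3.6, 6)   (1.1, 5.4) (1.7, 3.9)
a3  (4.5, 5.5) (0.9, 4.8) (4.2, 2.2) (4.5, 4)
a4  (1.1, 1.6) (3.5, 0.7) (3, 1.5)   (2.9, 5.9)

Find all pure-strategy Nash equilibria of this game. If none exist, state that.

(a1, C1): Player I can switch to a2 (2.4 → 2.8). Not NE.
(a1, C2): Player I can switch to a2 (2.3 → 3.6). Not NE.
(a1, C3): Player I can switch to a3 (1.3 → 4.2). Not NE.
(a1, C4): Player I gets 4.8, best alternative 4.5; Player II gets 6, best alternative 3.6. No profitable deviation — NE.
(a2, C1): Player I can switch to a3 (2.8 → 4.5). Not NE.
(a2, C2): Player I gets 3.6, best alternative 3.5; Player II gets 6, best alternative 5.4. No profitable deviation — NE.
(a2, C3): Player I can switch to a1 (1.1 → 1.3). Not NE.
(a2, C4): Player I can switch to a1 (1.7 → 4.8). Not NE.
(a3, C1): Player I gets 4.5, best alternative 2.8; Player II gets 5.5, best alternative 4.8. No profitable deviation — NE.
(a3, C2): Player I can switch to a1 (0.9 → 2.3). Not NE.
(a3, C3): Player II can switch to C1 (2.2 → 5.5). Not NE.
(a3, C4): Player I can switch to a1 (4.5 → 4.8). Not NE.
(a4, C1): Player I can switch to a1 (1.1 → 2.4). Not NE.
(The remaining 3 profiles each have a profitable deviation by the same check.)

Pure-strategy Nash equilibria: (a1, C4); (a2, C2); (a3, C1)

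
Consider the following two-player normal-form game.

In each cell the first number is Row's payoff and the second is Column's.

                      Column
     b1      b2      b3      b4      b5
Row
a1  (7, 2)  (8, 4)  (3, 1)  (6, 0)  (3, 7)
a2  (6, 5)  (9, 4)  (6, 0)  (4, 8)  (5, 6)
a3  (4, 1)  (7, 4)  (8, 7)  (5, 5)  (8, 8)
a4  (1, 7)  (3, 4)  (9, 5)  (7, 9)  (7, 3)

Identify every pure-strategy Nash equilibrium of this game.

Pure-strategy Nash equilibria: (a3, b5), (a4, b4)

Row against b1: payoffs 7, 6, 4, 1 → best response a1.
Row against b2: payoffs 8, 9, 7, 3 → best response a2.
Row against b3: payoffs 3, 6, 8, 9 → best response a4.
Row against b4: payoffs 6, 4, 5, 7 → best response a4.
Row against b5: payoffs 3, 5, 8, 7 → best response a3.
Column against a1: payoffs 2, 4, 1, 0, 7 → best response b5.
Column against a2: payoffs 5, 4, 0, 8, 6 → best response b4.
Column against a3: payoffs 1, 4, 7, 5, 8 → best response b5.
Column against a4: payoffs 7, 4, 5, 9, 3 → best response b4.
Mutual best responses: (a3, b5); (a4, b4).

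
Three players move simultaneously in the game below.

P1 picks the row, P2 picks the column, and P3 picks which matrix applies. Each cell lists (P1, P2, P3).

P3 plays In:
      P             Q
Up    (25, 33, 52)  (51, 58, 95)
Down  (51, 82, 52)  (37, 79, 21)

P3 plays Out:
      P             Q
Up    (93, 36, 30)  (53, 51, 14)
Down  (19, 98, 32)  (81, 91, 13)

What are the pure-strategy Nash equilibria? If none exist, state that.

(Up, Q, In); (Down, P, In)

For each strategy profile, look for a profitable unilateral deviation.
(Up, P, In): P1 can switch to Down (25 → 51). Not NE.
(Up, P, Out): P2 can switch to Q (36 → 51). Not NE.
(Up, Q, In): P1 gets 51, best alternative 37; P2 gets 58, best alternative 33; P3 gets 95, best alternative 14. No profitable deviation — NE.
(Up, Q, Out): P1 can switch to Down (53 → 81). Not NE.
(Down, P, In): P1 gets 51, best alternative 25; P2 gets 82, best alternative 79; P3 gets 52, best alternative 32. No profitable deviation — NE.
(Down, P, Out): P1 can switch to Up (19 → 93). Not NE.
(Down, Q, In): P1 can switch to Up (37 → 51). Not NE.
(Down, Q, Out): P2 can switch to P (91 → 98). Not NE.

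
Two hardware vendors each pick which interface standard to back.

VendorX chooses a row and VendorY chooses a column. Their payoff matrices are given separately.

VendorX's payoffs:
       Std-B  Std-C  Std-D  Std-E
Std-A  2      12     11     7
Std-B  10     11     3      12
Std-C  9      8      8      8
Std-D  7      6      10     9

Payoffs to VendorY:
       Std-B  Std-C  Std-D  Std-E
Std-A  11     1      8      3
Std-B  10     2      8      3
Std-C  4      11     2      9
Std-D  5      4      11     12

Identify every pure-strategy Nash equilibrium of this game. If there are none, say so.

VendorX against Std-B: payoffs 2, 10, 9, 7 → best response Std-B.
VendorX against Std-C: payoffs 12, 11, 8, 6 → best response Std-A.
VendorX against Std-D: payoffs 11, 3, 8, 10 → best response Std-A.
VendorX against Std-E: payoffs 7, 12, 8, 9 → best response Std-B.
VendorY against Std-A: payoffs 11, 1, 8, 3 → best response Std-B.
VendorY against Std-B: payoffs 10, 2, 8, 3 → best response Std-B.
VendorY against Std-C: payoffs 4, 11, 2, 9 → best response Std-C.
VendorY against Std-D: payoffs 5, 4, 11, 12 → best response Std-E.
Mutual best responses: (Std-B, Std-B).

Pure NE: (Std-B, Std-B)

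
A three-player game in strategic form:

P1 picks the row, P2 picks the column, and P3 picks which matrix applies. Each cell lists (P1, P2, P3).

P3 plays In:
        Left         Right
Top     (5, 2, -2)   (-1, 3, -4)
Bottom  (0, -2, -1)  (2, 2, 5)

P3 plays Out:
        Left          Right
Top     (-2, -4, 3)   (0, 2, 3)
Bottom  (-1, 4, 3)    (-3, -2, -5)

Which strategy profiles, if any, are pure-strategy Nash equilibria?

The pure Nash equilibria are (Top, Right, Out), (Bottom, Left, Out), (Bottom, Right, In).

P1 against (Left, In): payoffs 5, 0 → best response Top.
P1 against (Left, Out): payoffs -2, -1 → best response Bottom.
P1 against (Right, In): payoffs -1, 2 → best response Bottom.
P1 against (Right, Out): payoffs 0, -3 → best response Top.
P2 against (Top, In): payoffs 2, 3 → best response Right.
P2 against (Top, Out): payoffs -4, 2 → best response Right.
P2 against (Bottom, In): payoffs -2, 2 → best response Right.
P2 against (Bottom, Out): payoffs 4, -2 → best response Left.
P3 against (Top, Left): payoffs -2, 3 → best response Out.
P3 against (Top, Right): payoffs -4, 3 → best response Out.
P3 against (Bottom, Left): payoffs -1, 3 → best response Out.
P3 against (Bottom, Right): payoffs 5, -5 → best response In.
Mutual best responses: (Top, Right, Out); (Bottom, Left, Out); (Bottom, Right, In).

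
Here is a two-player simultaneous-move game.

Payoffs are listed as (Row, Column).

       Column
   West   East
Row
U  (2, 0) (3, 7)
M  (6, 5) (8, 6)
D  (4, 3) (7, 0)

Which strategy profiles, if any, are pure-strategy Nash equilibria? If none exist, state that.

(M, East)

(U, West): Row can switch to M (2 → 6). Not NE.
(U, East): Row can switch to M (3 → 8). Not NE.
(M, West): Column can switch to East (5 → 6). Not NE.
(M, East): Row gets 8, best alternative 7; Column gets 6, best alternative 5. No profitable deviation — NE.
(D, West): Row can switch to M (4 → 6). Not NE.
(D, East): Row can switch to M (7 → 8). Not NE.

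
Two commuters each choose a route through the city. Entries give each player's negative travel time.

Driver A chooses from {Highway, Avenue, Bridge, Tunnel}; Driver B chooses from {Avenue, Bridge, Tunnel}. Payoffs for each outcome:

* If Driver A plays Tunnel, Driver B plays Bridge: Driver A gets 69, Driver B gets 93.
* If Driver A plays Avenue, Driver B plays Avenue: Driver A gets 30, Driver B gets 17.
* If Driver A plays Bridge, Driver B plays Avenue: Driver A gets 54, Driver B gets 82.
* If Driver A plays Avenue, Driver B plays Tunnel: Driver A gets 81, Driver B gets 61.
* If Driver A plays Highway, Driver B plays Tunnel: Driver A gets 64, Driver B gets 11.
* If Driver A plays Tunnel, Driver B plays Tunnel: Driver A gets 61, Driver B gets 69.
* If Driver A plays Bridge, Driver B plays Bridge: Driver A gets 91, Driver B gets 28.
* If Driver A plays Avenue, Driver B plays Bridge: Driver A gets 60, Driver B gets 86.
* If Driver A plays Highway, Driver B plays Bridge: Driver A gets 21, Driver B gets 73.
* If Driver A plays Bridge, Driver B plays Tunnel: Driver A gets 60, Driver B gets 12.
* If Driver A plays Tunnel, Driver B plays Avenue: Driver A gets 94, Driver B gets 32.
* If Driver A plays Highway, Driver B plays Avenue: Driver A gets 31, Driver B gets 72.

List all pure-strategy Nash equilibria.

Driver A against Avenue: payoffs 31, 30, 54, 94 → best response Tunnel.
Driver A against Bridge: payoffs 21, 60, 91, 69 → best response Bridge.
Driver A against Tunnel: payoffs 64, 81, 60, 61 → best response Avenue.
Driver B against Highway: payoffs 72, 73, 11 → best response Bridge.
Driver B against Avenue: payoffs 17, 86, 61 → best response Bridge.
Driver B against Bridge: payoffs 82, 28, 12 → best response Avenue.
Driver B against Tunnel: payoffs 32, 93, 69 → best response Bridge.
No profile is a mutual best response for all players.

No pure-strategy Nash equilibrium.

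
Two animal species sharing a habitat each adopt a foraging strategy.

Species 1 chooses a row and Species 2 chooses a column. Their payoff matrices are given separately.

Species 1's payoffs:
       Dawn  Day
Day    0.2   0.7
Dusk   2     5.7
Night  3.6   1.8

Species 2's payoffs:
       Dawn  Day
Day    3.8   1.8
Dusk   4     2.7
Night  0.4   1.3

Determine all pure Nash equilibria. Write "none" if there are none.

none

(Day, Dawn): Species 1 can switch to Dusk (0.2 → 2). Not NE.
(Day, Day): Species 1 can switch to Dusk (0.7 → 5.7). Not NE.
(Dusk, Dawn): Species 1 can switch to Night (2 → 3.6). Not NE.
(Dusk, Day): Species 2 can switch to Dawn (2.7 → 4). Not NE.
(Night, Dawn): Species 2 can switch to Day (0.4 → 1.3). Not NE.
(Night, Day): Species 1 can switch to Dusk (1.8 → 5.7). Not NE.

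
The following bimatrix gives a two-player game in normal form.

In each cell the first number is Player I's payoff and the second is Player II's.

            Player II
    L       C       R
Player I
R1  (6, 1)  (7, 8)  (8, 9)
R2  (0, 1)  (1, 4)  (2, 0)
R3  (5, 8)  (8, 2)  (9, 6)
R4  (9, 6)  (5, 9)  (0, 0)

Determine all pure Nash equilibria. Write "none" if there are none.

No pure-strategy Nash equilibrium.

For each player, find the best response to each opponent profile; mutual best responses are the pure NE.
Player I against L: payoffs 6, 0, 5, 9 → best response R4.
Player I against C: payoffs 7, 1, 8, 5 → best response R3.
Player I against R: payoffs 8, 2, 9, 0 → best response R3.
Player II against R1: payoffs 1, 8, 9 → best response R.
Player II against R2: payoffs 1, 4, 0 → best response C.
Player II against R3: payoffs 8, 2, 6 → best response L.
Player II against R4: payoffs 6, 9, 0 → best response C.
No profile is a mutual best response for all players.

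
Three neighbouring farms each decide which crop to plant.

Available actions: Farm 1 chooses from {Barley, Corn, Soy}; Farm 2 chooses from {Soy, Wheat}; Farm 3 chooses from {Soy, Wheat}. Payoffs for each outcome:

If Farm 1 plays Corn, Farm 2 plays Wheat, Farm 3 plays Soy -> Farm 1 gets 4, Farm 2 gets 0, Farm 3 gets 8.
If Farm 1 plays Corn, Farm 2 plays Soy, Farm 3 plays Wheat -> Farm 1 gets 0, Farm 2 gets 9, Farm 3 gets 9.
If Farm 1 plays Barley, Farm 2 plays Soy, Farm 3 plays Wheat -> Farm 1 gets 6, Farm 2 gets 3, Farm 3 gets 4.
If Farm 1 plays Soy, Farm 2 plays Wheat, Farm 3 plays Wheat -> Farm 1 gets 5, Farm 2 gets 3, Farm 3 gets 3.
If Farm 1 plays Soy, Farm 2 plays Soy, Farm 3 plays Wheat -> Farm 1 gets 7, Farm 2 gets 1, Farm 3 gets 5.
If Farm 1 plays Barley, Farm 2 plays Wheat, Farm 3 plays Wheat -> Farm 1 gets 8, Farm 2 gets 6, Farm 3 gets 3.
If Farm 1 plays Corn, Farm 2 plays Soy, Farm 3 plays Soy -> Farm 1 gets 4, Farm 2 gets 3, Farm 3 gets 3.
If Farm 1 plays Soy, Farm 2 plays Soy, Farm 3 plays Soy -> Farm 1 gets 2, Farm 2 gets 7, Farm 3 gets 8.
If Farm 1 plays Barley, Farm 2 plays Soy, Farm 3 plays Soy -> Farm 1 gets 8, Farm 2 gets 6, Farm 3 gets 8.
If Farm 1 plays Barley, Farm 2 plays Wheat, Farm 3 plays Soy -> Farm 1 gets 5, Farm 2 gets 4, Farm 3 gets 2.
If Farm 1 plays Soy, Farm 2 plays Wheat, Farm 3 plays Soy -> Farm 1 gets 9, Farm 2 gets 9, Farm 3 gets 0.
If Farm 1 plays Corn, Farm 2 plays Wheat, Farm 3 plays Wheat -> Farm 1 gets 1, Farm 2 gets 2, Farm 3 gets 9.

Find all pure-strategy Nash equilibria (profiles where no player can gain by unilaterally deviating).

Check each profile: it is a Nash equilibrium iff no player can strictly gain by switching unilaterally.
(Barley, Soy, Soy): Farm 1 gets 8, best alternative 4; Farm 2 gets 6, best alternative 4; Farm 3 gets 8, best alternative 4. No profitable deviation — NE.
(Barley, Soy, Wheat): Farm 1 can switch to Soy (6 → 7). Not NE.
(Barley, Wheat, Soy): Farm 1 can switch to Soy (5 → 9). Not NE.
(Barley, Wheat, Wheat): Farm 1 gets 8, best alternative 5; Farm 2 gets 6, best alternative 3; Farm 3 gets 3, best alternative 2. No profitable deviation — NE.
(Corn, Soy, Soy): Farm 1 can switch to Barley (4 → 8). Not NE.
(Corn, Soy, Wheat): Farm 1 can switch to Barley (0 → 6). Not NE.
(Corn, Wheat, Soy): Farm 1 can switch to Barley (4 → 5). Not NE.
(Corn, Wheat, Wheat): Farm 1 can switch to Barley (1 → 8). Not NE.
(Soy, Soy, Soy): Farm 1 can switch to Barley (2 → 8). Not NE.
(Soy, Soy, Wheat): Farm 2 can switch to Wheat (1 → 3). Not NE.
(Soy, Wheat, Soy): Farm 3 can switch to Wheat (0 → 3). Not NE.
(Soy, Wheat, Wheat): Farm 1 can switch to Barley (5 → 8). Not NE.

The pure Nash equilibria are (Barley, Soy, Soy), (Barley, Wheat, Wheat).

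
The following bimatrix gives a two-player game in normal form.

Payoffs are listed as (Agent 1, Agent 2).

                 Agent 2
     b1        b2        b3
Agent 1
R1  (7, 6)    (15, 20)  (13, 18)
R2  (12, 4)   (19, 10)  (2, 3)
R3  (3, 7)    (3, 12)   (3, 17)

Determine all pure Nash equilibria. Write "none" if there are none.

(R1, b1): Agent 1 can switch to R2 (7 → 12). Not NE.
(R1, b2): Agent 1 can switch to R2 (15 → 19). Not NE.
(R1, b3): Agent 2 can switch to b2 (18 → 20). Not NE.
(R2, b1): Agent 2 can switch to b2 (4 → 10). Not NE.
(R2, b2): Agent 1 gets 19, best alternative 15; Agent 2 gets 10, best alternative 4. No profitable deviation — NE.
(R2, b3): Agent 1 can switch to R1 (2 → 13). Not NE.
(R3, b1): Agent 1 can switch to R1 (3 → 7). Not NE.
(R3, b2): Agent 1 can switch to R1 (3 → 15). Not NE.
(R3, b3): Agent 1 can switch to R1 (3 → 13). Not NE.

Pure NE: (R2, b2)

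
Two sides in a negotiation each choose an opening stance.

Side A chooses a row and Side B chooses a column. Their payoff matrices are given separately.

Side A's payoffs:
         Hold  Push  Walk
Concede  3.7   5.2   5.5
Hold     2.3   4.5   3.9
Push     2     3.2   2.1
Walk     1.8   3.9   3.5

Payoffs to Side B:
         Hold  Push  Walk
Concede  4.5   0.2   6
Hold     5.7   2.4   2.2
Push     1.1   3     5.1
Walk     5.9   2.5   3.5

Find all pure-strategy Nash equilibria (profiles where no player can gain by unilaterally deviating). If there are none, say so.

(Concede, Walk)

Side A against Hold: payoffs 3.7, 2.3, 2, 1.8 → best response Concede.
Side A against Push: payoffs 5.2, 4.5, 3.2, 3.9 → best response Concede.
Side A against Walk: payoffs 5.5, 3.9, 2.1, 3.5 → best response Concede.
Side B against Concede: payoffs 4.5, 0.2, 6 → best response Walk.
Side B against Hold: payoffs 5.7, 2.4, 2.2 → best response Hold.
Side B against Push: payoffs 1.1, 3, 5.1 → best response Walk.
Side B against Walk: payoffs 5.9, 2.5, 3.5 → best response Hold.
Mutual best responses: (Concede, Walk).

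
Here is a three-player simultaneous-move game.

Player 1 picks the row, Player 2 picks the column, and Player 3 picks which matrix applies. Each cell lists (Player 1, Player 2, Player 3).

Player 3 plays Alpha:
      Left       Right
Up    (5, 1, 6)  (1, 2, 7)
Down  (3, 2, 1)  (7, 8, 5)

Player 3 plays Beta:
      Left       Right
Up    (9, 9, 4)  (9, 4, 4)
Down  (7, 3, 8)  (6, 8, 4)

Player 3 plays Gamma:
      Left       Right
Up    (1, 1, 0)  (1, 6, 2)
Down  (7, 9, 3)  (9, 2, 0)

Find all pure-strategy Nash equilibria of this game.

Mark each player's best response to every combination of opponents' strategies; a profile where every player is best-responding is a pure Nash equilibrium.
Player 1 against (Left, Alpha): payoffs 5, 3 → best response Up.
Player 1 against (Left, Beta): payoffs 9, 7 → best response Up.
Player 1 against (Left, Gamma): payoffs 1, 7 → best response Down.
Player 1 against (Right, Alpha): payoffs 1, 7 → best response Down.
Player 1 against (Right, Beta): payoffs 9, 6 → best response Up.
Player 1 against (Right, Gamma): payoffs 1, 9 → best response Down.
Player 2 against (Up, Alpha): payoffs 1, 2 → best response Right.
Player 2 against (Up, Beta): payoffs 9, 4 → best response Left.
Player 2 against (Up, Gamma): payoffs 1, 6 → best response Right.
Player 2 against (Down, Alpha): payoffs 2, 8 → best response Right.
Player 2 against (Down, Beta): payoffs 3, 8 → best response Right.
Player 2 against (Down, Gamma): payoffs 9, 2 → best response Left.
Player 3 against (Up, Left): payoffs 6, 4, 0 → best response Alpha.
Player 3 against (Up, Right): payoffs 7, 4, 2 → best response Alpha.
Player 3 against (Down, Left): payoffs 1, 8, 3 → best response Beta.
Player 3 against (Down, Right): payoffs 5, 4, 0 → best response Alpha.
Mutual best responses: (Down, Right, Alpha).

(Down, Right, Alpha)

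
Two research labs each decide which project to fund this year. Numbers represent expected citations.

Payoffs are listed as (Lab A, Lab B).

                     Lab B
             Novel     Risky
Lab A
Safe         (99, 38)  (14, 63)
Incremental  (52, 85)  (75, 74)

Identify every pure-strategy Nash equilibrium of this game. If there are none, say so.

Lab A against Novel: payoffs 99, 52 → best response Safe.
Lab A against Risky: payoffs 14, 75 → best response Incremental.
Lab B against Safe: payoffs 38, 63 → best response Risky.
Lab B against Incremental: payoffs 85, 74 → best response Novel.
No profile is a mutual best response for all players.

There is no pure-strategy Nash equilibrium.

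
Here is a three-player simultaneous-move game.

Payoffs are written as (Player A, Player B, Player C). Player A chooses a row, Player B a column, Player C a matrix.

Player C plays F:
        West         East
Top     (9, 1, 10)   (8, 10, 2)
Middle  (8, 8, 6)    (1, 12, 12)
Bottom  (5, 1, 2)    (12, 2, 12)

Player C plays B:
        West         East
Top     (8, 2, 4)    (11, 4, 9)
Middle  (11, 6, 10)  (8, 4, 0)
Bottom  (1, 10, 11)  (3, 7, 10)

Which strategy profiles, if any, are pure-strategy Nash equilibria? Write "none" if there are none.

For each strategy profile, look for a profitable unilateral deviation.
(Top, West, F): Player B can switch to East (1 → 10). Not NE.
(Top, West, B): Player A can switch to Middle (8 → 11). Not NE.
(Top, East, F): Player A can switch to Bottom (8 → 12). Not NE.
(Top, East, B): Player A gets 11, best alternative 8; Player B gets 4, best alternative 2; Player C gets 9, best alternative 2. No profitable deviation — NE.
(Middle, West, F): Player A can switch to Top (8 → 9). Not NE.
(Middle, West, B): Player A gets 11, best alternative 8; Player B gets 6, best alternative 4; Player C gets 10, best alternative 6. No profitable deviation — NE.
(Middle, East, F): Player A can switch to Top (1 → 8). Not NE.
(Middle, East, B): Player A can switch to Top (8 → 11). Not NE.
(Bottom, West, F): Player A can switch to Top (5 → 9). Not NE.
(Bottom, West, B): Player A can switch to Top (1 → 8). Not NE.
(Bottom, East, F): Player A gets 12, best alternative 8; Player B gets 2, best alternative 1; Player C gets 12, best alternative 10. No profitable deviation — NE.
(Bottom, East, B): Player A can switch to Top (3 → 11). Not NE.

(Top, East, B); (Middle, West, B); (Bottom, East, F)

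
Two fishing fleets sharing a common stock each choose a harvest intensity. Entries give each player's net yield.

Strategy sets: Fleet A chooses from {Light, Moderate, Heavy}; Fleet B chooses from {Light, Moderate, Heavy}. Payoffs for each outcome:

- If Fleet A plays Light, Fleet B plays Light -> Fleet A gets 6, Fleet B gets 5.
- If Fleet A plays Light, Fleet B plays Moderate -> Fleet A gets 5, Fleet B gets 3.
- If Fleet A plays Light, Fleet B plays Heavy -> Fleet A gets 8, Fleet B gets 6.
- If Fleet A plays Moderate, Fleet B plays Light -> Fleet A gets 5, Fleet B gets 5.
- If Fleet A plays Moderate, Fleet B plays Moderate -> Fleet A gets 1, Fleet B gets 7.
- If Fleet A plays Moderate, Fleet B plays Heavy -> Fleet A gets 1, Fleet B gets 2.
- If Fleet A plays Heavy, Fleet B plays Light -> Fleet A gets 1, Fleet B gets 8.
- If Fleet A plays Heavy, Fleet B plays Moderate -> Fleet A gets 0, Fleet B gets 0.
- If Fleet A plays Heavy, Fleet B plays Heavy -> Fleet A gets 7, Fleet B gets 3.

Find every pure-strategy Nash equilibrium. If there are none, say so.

Mark each player's best response to every combination of opponents' strategies; a profile where every player is best-responding is a pure Nash equilibrium.
Fleet A against Light: payoffs 6, 5, 1 → best response Light.
Fleet A against Moderate: payoffs 5, 1, 0 → best response Light.
Fleet A against Heavy: payoffs 8, 1, 7 → best response Light.
Fleet B against Light: payoffs 5, 3, 6 → best response Heavy.
Fleet B against Moderate: payoffs 5, 7, 2 → best response Moderate.
Fleet B against Heavy: payoffs 8, 0, 3 → best response Light.
Mutual best responses: (Light, Heavy).

(Light, Heavy)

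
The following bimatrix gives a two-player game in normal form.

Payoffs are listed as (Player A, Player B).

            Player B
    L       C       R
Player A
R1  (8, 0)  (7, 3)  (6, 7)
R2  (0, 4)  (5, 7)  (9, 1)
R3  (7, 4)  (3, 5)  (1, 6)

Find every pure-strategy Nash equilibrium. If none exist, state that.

(R1, L): Player B can switch to C (0 → 3). Not NE.
(R1, C): Player B can switch to R (3 → 7). Not NE.
(R1, R): Player A can switch to R2 (6 → 9). Not NE.
(R2, L): Player A can switch to R1 (0 → 8). Not NE.
(R2, C): Player A can switch to R1 (5 → 7). Not NE.
(R2, R): Player B can switch to L (1 → 4). Not NE.
(R3, L): Player A can switch to R1 (7 → 8). Not NE.
(R3, C): Player A can switch to R1 (3 → 7). Not NE.
(R3, R): Player A can switch to R1 (1 → 6). Not NE.

This game has no pure Nash equilibrium.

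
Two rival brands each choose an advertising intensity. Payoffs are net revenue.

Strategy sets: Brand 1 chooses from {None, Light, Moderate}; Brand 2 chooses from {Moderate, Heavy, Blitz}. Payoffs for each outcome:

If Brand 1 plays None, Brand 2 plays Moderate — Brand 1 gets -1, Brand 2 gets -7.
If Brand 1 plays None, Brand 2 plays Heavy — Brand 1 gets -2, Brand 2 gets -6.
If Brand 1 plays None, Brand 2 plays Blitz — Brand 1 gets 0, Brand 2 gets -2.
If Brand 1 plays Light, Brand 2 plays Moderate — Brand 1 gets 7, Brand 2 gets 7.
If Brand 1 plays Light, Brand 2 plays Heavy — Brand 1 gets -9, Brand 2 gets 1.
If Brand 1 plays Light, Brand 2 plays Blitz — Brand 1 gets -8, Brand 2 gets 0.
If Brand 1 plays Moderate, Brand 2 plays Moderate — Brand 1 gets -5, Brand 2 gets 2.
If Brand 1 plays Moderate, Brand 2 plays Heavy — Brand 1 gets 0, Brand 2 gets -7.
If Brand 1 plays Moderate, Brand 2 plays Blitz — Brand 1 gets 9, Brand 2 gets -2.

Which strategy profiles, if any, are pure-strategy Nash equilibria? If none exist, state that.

Pure NE: (Light, Moderate)

Brand 1 against Moderate: payoffs -1, 7, -5 → best response Light.
Brand 1 against Heavy: payoffs -2, -9, 0 → best response Moderate.
Brand 1 against Blitz: payoffs 0, -8, 9 → best response Moderate.
Brand 2 against None: payoffs -7, -6, -2 → best response Blitz.
Brand 2 against Light: payoffs 7, 1, 0 → best response Moderate.
Brand 2 against Moderate: payoffs 2, -7, -2 → best response Moderate.
Mutual best responses: (Light, Moderate).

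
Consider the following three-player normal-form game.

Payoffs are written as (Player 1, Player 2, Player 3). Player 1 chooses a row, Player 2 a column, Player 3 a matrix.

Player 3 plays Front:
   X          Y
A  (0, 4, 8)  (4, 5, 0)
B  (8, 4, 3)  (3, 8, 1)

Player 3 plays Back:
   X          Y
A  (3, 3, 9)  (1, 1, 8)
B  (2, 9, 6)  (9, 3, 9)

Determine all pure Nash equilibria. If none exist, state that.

Pure NE: (A, X, Back)

Player 1 against (X, Front): payoffs 0, 8 → best response B.
Player 1 against (X, Back): payoffs 3, 2 → best response A.
Player 1 against (Y, Front): payoffs 4, 3 → best response A.
Player 1 against (Y, Back): payoffs 1, 9 → best response B.
Player 2 against (A, Front): payoffs 4, 5 → best response Y.
Player 2 against (A, Back): payoffs 3, 1 → best response X.
Player 2 against (B, Front): payoffs 4, 8 → best response Y.
Player 2 against (B, Back): payoffs 9, 3 → best response X.
Player 3 against (A, X): payoffs 8, 9 → best response Back.
Player 3 against (A, Y): payoffs 0, 8 → best response Back.
Player 3 against (B, X): payoffs 3, 6 → best response Back.
Player 3 against (B, Y): payoffs 1, 9 → best response Back.
Mutual best responses: (A, X, Back).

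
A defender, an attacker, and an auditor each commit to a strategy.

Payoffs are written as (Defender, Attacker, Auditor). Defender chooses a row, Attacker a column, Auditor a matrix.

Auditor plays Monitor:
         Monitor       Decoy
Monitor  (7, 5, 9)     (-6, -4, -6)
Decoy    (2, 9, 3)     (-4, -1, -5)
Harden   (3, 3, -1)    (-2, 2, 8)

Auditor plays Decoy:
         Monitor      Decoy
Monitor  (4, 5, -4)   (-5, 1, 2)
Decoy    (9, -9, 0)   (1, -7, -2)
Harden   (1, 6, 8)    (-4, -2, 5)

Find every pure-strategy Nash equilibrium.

The pure Nash equilibria are (Monitor, Monitor, Monitor); (Decoy, Decoy, Decoy).

For each player, find the best response to each opponent profile; mutual best responses are the pure NE.
Defender against (Monitor, Monitor): payoffs 7, 2, 3 → best response Monitor.
Defender against (Monitor, Decoy): payoffs 4, 9, 1 → best response Decoy.
Defender against (Decoy, Monitor): payoffs -6, -4, -2 → best response Harden.
Defender against (Decoy, Decoy): payoffs -5, 1, -4 → best response Decoy.
Attacker against (Monitor, Monitor): payoffs 5, -4 → best response Monitor.
Attacker against (Monitor, Decoy): payoffs 5, 1 → best response Monitor.
Attacker against (Decoy, Monitor): payoffs 9, -1 → best response Monitor.
Attacker against (Decoy, Decoy): payoffs -9, -7 → best response Decoy.
Attacker against (Harden, Monitor): payoffs 3, 2 → best response Monitor.
Attacker against (Harden, Decoy): payoffs 6, -2 → best response Monitor.
Auditor against (Monitor, Monitor): payoffs 9, -4 → best response Monitor.
Auditor against (Monitor, Decoy): payoffs -6, 2 → best response Decoy.
Auditor against (Decoy, Monitor): payoffs 3, 0 → best response Monitor.
Auditor against (Decoy, Decoy): payoffs -5, -2 → best response Decoy.
Auditor against (Harden, Monitor): payoffs -1, 8 → best response Decoy.
Auditor against (Harden, Decoy): payoffs 8, 5 → best response Monitor.
Mutual best responses: (Monitor, Monitor, Monitor); (Decoy, Decoy, Decoy).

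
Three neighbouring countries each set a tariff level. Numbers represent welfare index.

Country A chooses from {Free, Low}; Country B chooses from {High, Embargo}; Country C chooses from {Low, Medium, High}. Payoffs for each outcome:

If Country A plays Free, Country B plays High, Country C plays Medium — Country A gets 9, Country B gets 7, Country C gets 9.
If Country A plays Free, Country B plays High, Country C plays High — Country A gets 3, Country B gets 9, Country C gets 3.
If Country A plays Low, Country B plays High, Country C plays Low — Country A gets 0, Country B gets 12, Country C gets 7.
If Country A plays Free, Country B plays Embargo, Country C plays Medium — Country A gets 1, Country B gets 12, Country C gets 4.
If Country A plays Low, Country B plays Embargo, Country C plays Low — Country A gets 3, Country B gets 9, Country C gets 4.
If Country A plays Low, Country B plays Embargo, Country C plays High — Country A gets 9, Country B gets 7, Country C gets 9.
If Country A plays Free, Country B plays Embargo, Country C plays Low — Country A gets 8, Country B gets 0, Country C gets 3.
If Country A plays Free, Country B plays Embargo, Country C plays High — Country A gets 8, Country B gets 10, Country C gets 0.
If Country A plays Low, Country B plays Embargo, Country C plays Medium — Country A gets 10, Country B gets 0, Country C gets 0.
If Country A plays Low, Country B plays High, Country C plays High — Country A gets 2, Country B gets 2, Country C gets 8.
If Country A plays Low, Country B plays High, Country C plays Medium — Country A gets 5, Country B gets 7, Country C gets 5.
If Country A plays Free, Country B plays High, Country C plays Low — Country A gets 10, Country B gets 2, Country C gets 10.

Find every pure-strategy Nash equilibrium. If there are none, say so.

Check each profile: it is a Nash equilibrium iff no player can strictly gain by switching unilaterally.
(Free, High, Low): Country A gets 10, best alternative 0; Country B gets 2, best alternative 0; Country C gets 10, best alternative 9. No profitable deviation — NE.
(Free, High, Medium): Country B can switch to Embargo (7 → 12). Not NE.
(Free, High, High): Country B can switch to Embargo (9 → 10). Not NE.
(Free, Embargo, Low): Country B can switch to High (0 → 2). Not NE.
(Free, Embargo, Medium): Country A can switch to Low (1 → 10). Not NE.
(Free, Embargo, High): Country A can switch to Low (8 → 9). Not NE.
(Low, High, Low): Country A can switch to Free (0 → 10). Not NE.
(Low, Embargo, High): Country A gets 9, best alternative 8; Country B gets 7, best alternative 2; Country C gets 9, best alternative 4. No profitable deviation — NE.
(The remaining 4 profiles each have a profitable deviation by the same check.)

(Free, High, Low); (Low, Embargo, High)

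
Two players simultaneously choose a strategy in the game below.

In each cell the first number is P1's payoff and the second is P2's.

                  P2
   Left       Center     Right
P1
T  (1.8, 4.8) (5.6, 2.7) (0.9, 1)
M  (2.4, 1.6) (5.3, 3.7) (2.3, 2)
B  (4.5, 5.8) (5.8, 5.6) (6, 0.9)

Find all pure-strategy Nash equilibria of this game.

(T, Left): P1 can switch to M (1.8 → 2.4). Not NE.
(T, Center): P1 can switch to B (5.6 → 5.8). Not NE.
(T, Right): P1 can switch to M (0.9 → 2.3). Not NE.
(M, Left): P1 can switch to B (2.4 → 4.5). Not NE.
(M, Center): P1 can switch to T (5.3 → 5.6). Not NE.
(M, Right): P1 can switch to B (2.3 → 6). Not NE.
(B, Left): P1 gets 4.5, best alternative 2.4; P2 gets 5.8, best alternative 5.6. No profitable deviation — NE.
(B, Center): P2 can switch to Left (5.6 → 5.8). Not NE.
(B, Right): P2 can switch to Left (0.9 → 5.8). Not NE.

(B, Left)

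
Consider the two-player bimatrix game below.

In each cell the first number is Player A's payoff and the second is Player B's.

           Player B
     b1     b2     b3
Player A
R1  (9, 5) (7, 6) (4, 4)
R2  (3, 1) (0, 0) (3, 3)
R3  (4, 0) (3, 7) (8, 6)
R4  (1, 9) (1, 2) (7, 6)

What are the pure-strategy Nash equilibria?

Player A against b1: payoffs 9, 3, 4, 1 → best response R1.
Player A against b2: payoffs 7, 0, 3, 1 → best response R1.
Player A against b3: payoffs 4, 3, 8, 7 → best response R3.
Player B against R1: payoffs 5, 6, 4 → best response b2.
Player B against R2: payoffs 1, 0, 3 → best response b3.
Player B against R3: payoffs 0, 7, 6 → best response b2.
Player B against R4: payoffs 9, 2, 6 → best response b1.
Mutual best responses: (R1, b2).

(R1, b2)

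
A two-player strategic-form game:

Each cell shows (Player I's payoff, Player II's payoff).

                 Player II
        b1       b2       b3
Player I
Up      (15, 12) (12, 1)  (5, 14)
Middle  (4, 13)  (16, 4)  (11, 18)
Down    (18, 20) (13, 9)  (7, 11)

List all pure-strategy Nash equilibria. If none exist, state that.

For each player, find the best response to each opponent profile; mutual best responses are the pure NE.
Player I against b1: payoffs 15, 4, 18 → best response Down.
Player I against b2: payoffs 12, 16, 13 → best response Middle.
Player I against b3: payoffs 5, 11, 7 → best response Middle.
Player II against Up: payoffs 12, 1, 14 → best response b3.
Player II against Middle: payoffs 13, 4, 18 → best response b3.
Player II against Down: payoffs 20, 9, 11 → best response b1.
Mutual best responses: (Middle, b3); (Down, b1).

(Middle, b3), (Down, b1)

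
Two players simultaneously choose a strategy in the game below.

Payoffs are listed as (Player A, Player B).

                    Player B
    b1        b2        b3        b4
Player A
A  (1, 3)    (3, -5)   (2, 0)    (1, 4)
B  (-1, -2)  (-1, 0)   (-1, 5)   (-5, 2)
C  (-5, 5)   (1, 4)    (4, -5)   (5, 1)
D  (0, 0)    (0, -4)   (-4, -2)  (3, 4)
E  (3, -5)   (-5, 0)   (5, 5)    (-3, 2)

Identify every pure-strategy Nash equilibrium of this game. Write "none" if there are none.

Pure NE: (E, b3)

Check each profile: it is a Nash equilibrium iff no player can strictly gain by switching unilaterally.
(A, b1): Player A can switch to E (1 → 3). Not NE.
(A, b2): Player B can switch to b1 (-5 → 3). Not NE.
(A, b3): Player A can switch to C (2 → 4). Not NE.
(A, b4): Player A can switch to C (1 → 5). Not NE.
(B, b1): Player A can switch to A (-1 → 1). Not NE.
(B, b2): Player A can switch to A (-1 → 3). Not NE.
(B, b3): Player A can switch to A (-1 → 2). Not NE.
(B, b4): Player A can switch to A (-5 → 1). Not NE.
(E, b3): Player A gets 5, best alternative 4; Player B gets 5, best alternative 2. No profitable deviation — NE.
(The remaining 11 profiles each have a profitable deviation by the same check.)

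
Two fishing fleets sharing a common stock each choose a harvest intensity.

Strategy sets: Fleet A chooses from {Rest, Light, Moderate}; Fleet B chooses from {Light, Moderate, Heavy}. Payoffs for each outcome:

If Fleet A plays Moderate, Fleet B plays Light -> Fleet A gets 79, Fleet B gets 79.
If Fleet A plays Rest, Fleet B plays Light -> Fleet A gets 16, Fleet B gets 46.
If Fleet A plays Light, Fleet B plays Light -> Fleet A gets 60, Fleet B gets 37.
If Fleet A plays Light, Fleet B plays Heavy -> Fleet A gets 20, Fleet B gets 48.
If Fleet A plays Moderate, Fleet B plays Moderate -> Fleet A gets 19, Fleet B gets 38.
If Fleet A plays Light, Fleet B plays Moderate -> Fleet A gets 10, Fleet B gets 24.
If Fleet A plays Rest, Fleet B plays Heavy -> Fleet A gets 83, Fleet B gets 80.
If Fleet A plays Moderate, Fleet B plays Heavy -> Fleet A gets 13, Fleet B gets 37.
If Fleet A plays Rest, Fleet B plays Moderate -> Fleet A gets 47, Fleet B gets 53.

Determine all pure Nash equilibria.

For each player, find the best response to each opponent profile; mutual best responses are the pure NE.
Fleet A against Light: payoffs 16, 60, 79 → best response Moderate.
Fleet A against Moderate: payoffs 47, 10, 19 → best response Rest.
Fleet A against Heavy: payoffs 83, 20, 13 → best response Rest.
Fleet B against Rest: payoffs 46, 53, 80 → best response Heavy.
Fleet B against Light: payoffs 37, 24, 48 → best response Heavy.
Fleet B against Moderate: payoffs 79, 38, 37 → best response Light.
Mutual best responses: (Rest, Heavy); (Moderate, Light).

The pure Nash equilibria are (Rest, Heavy), (Moderate, Light).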